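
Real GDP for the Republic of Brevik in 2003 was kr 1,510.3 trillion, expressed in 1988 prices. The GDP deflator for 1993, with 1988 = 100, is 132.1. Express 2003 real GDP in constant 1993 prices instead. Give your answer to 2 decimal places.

Real GDP in 1993 prices = Real GDP in 1988 prices × (P_1993/P_1988) = 1510.3 × 1.321 = 1995.11.

kr 1,995.11 trillion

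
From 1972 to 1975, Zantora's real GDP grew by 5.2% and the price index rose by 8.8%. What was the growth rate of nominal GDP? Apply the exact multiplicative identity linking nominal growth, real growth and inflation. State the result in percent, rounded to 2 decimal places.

(1 + g_nom) = (1 + g_real)(1 + π) = 1.0520 × 1.0880 = 1.14458.

14.46%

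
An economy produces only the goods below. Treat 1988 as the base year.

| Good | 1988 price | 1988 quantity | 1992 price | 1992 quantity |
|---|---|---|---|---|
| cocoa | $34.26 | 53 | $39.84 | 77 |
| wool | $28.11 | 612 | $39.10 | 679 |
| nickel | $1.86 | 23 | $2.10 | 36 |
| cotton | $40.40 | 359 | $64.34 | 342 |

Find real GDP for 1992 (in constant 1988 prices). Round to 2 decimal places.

Real GDP 1992 = Σ (p_1988 × q_1992) = 34.26·77 + 28.11·679 + 1.86·36 + 40.40·342 = 35608.47.

$35608.47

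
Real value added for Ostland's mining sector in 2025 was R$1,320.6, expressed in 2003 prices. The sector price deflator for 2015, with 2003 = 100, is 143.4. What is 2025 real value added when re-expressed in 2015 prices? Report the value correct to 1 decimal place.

R$1,893.7

Real value added in 2015 prices = Real value added in 2003 prices × (P_2015/P_2003) = 1320.6 × 1.434 = 1893.74.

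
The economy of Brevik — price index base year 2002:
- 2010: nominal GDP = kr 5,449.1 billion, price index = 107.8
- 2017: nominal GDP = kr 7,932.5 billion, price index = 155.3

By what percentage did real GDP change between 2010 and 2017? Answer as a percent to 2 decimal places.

1.05%

Real GDP 2010 = 5449.1 / 1.078 = 5054.82.
Real GDP 2017 = 7932.5 / 1.553 = 5107.86.
Real growth = 5107.86 / 5054.82 − 1 = 0.0105.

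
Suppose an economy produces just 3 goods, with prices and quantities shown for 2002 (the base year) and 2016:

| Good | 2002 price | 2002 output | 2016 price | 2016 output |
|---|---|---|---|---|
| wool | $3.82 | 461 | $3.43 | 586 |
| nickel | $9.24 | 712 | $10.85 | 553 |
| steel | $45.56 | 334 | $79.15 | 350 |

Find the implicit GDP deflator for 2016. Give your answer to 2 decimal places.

153.31

Nominal GDP 2016 = 3.43·586 + 10.85·553 + 79.15·350 = 35712.53.
Real GDP 2016 (at 2002 prices) = 3.82·586 + 9.24·553 + 45.56·350 = 23294.24.
Deflator = Nominal/Real × 100 = 35712.53/23294.24 × 100 = 153.311.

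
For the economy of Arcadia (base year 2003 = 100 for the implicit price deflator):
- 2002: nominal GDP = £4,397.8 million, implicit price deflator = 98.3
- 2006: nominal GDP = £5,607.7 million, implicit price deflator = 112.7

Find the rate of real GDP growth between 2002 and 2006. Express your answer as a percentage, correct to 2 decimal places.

11.22%

Deflate each year: 2002 → 4397.8/0.983 = 4473.86; 2006 → 5607.7/1.127 = 4975.78.
So real GDP changed by 4975.78/4473.86 − 1 = 0.1122, i.e. 11.22%.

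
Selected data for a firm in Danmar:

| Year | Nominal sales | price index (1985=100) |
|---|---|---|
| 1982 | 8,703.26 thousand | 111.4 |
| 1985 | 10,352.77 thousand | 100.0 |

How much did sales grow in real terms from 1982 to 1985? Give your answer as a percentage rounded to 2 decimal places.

Real sales 1982 = 8703.26 / 1.114 = 7812.62.
Real sales 1985 = 10352.77 / 1.000 = 10352.77.
Real growth = 10352.77 / 7812.62 − 1 = 0.3251.

32.51%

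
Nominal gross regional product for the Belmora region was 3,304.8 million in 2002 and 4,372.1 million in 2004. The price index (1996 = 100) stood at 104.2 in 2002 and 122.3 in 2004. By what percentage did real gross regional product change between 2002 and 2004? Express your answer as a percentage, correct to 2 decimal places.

Deflate each year: 2002 → 3304.8/1.042 = 3171.59; 2004 → 4372.1/1.223 = 3574.90.
So real gross regional product changed by 3574.90/3171.59 − 1 = 0.1272, i.e. 12.72%.

12.72%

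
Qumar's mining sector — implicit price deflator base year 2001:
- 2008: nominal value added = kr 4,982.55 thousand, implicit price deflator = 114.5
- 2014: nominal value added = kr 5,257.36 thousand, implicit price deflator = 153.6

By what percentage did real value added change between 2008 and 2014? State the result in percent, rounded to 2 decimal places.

Real value added 2008 = 4982.55 / 1.145 = 4351.57.
Real value added 2014 = 5257.36 / 1.536 = 3422.76.
Real growth = 3422.76 / 4351.57 − 1 = -0.2134.

-21.34%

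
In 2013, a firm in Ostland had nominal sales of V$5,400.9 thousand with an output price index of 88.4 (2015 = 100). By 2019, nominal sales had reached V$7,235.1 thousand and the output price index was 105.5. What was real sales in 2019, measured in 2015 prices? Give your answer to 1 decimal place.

V$6,857.9 thousand

Real sales = Nominal / (output price index/100) = 7235.1 / 1.055 = 6857.91.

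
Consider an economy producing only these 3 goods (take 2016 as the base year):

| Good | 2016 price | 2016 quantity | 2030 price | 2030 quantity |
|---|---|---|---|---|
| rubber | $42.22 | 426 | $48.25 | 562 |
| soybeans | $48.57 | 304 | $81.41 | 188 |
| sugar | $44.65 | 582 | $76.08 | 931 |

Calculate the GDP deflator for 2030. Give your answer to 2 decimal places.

Nominal GDP 2030 = 48.25·562 + 81.41·188 + 76.08·931 = 113252.06.
Real GDP 2030 (at 2016 prices) = 42.22·562 + 48.57·188 + 44.65·931 = 74427.95.
Deflator = Nominal/Real × 100 = 113252.06/74427.95 × 100 = 152.163.

152.16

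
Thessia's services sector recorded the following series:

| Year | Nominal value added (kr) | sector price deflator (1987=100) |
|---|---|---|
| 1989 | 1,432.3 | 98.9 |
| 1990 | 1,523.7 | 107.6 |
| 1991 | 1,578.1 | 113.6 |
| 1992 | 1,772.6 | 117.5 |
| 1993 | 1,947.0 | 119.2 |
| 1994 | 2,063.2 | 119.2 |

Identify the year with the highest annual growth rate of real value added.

1992

1990: real = 1523.7/1.076 = 1416.08; growth vs 1989 (1448.23) = -2.22%.
1991: real = 1578.1/1.136 = 1389.17; growth vs 1990 (1416.08) = -1.90%.
1992: real = 1772.6/1.175 = 1508.60; growth vs 1991 (1389.17) = 8.60%.
1993: real = 1947.0/1.192 = 1633.39; growth vs 1992 (1508.60) = 8.27%.
1994: real = 2063.2/1.192 = 1730.87; growth vs 1993 (1633.39) = 5.97%.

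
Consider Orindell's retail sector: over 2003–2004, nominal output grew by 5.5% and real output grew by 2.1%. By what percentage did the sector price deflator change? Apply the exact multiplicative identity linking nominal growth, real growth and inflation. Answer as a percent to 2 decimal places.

(1 + g_nom) = (1 + g_real)(1 + π), so π = 1.0550 / 1.0210 − 1 = 0.03330.

3.33%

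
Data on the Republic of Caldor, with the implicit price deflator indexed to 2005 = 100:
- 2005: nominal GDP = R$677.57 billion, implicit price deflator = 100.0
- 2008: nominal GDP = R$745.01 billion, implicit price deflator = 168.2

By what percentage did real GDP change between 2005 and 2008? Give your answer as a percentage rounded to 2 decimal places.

-34.63%

Deflate each year: 2005 → 677.57/1.000 = 677.57; 2008 → 745.01/1.682 = 442.93.
So real GDP changed by 442.93/677.57 − 1 = -0.3463, i.e. -34.63%.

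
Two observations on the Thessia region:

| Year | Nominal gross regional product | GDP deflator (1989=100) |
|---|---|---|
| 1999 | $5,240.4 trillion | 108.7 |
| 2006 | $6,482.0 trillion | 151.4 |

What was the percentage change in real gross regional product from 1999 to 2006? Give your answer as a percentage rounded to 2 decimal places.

Deflate each year: 1999 → 5240.4/1.087 = 4820.98; 2006 → 6482.0/1.514 = 4281.37.
So real gross regional product changed by 4281.37/4820.98 − 1 = -0.1119, i.e. -11.19%.

-11.19%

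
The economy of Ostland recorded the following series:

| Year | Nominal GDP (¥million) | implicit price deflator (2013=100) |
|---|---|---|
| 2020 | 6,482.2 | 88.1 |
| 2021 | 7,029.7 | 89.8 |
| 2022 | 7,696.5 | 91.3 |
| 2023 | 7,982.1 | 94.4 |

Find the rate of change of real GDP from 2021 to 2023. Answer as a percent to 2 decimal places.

8.02%

Real GDP 2021 = 7029.7/0.898 = 7828.17.
Real GDP 2023 = 7982.1/0.944 = 8455.61.
Change = 8455.61/7828.17 − 1 = 0.0802.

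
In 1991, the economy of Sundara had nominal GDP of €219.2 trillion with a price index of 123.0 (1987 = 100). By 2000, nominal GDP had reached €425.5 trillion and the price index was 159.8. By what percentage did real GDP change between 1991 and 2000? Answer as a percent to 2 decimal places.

Deflate each year: 1991 → 219.2/1.230 = 178.21; 2000 → 425.5/1.598 = 266.27.
So real GDP changed by 266.27/178.21 − 1 = 0.4941, i.e. 49.41%.

49.41%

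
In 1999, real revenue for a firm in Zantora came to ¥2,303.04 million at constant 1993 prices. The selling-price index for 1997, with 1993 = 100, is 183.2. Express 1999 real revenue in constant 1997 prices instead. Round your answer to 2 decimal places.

Real revenue in 1997 prices = Real revenue in 1993 prices × (P_1997/P_1993) = 2303.04 × 1.832 = 4219.17.

¥4,219.17 million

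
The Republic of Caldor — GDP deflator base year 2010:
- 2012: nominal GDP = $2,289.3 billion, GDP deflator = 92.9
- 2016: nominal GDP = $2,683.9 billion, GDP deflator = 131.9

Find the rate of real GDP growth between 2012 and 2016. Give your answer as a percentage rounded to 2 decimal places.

Deflate each year: 2012 → 2289.3/0.929 = 2464.26; 2016 → 2683.9/1.319 = 2034.80.
So real GDP changed by 2034.80/2464.26 − 1 = -0.1743, i.e. -17.43%.

-17.43%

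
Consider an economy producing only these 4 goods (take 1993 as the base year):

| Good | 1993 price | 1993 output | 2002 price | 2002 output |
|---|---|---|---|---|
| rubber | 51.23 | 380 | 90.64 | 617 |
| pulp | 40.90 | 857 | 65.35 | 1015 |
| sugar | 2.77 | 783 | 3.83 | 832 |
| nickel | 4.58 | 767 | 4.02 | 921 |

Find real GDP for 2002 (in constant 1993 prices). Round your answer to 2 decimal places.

Real GDP 2002 = Σ (p_1993 × q_2002) = 51.23·617 + 40.90·1015 + 2.77·832 + 4.58·921 = 79645.23.

79645.23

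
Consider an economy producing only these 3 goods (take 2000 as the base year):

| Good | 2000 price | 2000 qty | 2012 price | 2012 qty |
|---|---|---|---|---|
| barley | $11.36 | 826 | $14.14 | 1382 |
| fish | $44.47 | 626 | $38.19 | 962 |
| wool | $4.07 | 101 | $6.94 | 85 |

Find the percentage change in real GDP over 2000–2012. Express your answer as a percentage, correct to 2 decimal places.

56.32%

Real GDP 2000 = Nominal GDP 2000 = 11.36·826 + 44.47·626 + 4.07·101 = 37632.65.
Real GDP 2012 (at 2000 prices) = 11.36·1382 + 44.47·962 + 4.07·85 = 58825.61.
Real growth = 58825.61/37632.65 − 1 = 0.5632.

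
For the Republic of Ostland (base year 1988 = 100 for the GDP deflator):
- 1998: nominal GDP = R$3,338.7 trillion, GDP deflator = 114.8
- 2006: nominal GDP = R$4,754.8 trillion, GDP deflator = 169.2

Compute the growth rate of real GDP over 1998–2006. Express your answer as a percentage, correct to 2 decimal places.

Deflate each year: 1998 → 3338.7/1.148 = 2908.28; 2006 → 4754.8/1.692 = 2810.17.
So real GDP changed by 2810.17/2908.28 − 1 = -0.0337, i.e. -3.37%.

-3.37%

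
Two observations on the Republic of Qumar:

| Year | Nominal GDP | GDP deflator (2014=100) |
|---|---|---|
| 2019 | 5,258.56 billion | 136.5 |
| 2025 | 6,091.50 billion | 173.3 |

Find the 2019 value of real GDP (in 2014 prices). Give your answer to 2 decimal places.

Real GDP = Nominal / (GDP deflator/100) = 5258.56 / 1.365 = 3852.42.

3,852.42 billion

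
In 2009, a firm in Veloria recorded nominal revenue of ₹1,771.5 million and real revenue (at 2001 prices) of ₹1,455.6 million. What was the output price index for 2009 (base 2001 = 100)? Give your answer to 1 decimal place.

output price index = (Nominal / Real) × 100 = 1771.5 / 1455.6 × 100 = 121.70.

121.7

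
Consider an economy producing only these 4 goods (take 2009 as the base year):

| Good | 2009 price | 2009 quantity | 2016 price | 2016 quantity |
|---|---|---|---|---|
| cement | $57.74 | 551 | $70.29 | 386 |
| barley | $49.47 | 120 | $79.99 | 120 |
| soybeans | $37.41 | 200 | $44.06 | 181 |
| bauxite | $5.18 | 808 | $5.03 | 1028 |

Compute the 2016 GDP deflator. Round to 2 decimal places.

Nominal GDP 2016 = 70.29·386 + 79.99·120 + 44.06·181 + 5.03·1028 = 49876.44.
Real GDP 2016 (at 2009 prices) = 57.74·386 + 49.47·120 + 37.41·181 + 5.18·1028 = 40320.29.
Deflator = Nominal/Real × 100 = 49876.44/40320.29 × 100 = 123.701.

123.70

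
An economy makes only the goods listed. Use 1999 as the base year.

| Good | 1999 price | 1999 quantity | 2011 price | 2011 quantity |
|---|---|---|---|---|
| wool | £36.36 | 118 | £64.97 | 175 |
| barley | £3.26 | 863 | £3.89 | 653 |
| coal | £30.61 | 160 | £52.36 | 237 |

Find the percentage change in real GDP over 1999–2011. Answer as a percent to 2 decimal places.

31.20%

Real GDP 1999 = Nominal GDP 1999 = 36.36·118 + 3.26·863 + 30.61·160 = 12001.46.
Real GDP 2011 (at 1999 prices) = 36.36·175 + 3.26·653 + 30.61·237 = 15746.35.
Real growth = 15746.35/12001.46 − 1 = 0.3120.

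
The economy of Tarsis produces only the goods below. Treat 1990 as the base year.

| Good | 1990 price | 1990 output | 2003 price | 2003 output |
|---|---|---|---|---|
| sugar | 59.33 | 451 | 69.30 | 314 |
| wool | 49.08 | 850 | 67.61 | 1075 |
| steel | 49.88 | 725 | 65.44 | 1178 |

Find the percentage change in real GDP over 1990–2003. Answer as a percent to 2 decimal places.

Real GDP 1990 = Nominal GDP 1990 = 59.33·451 + 49.08·850 + 49.88·725 = 104638.83.
Real GDP 2003 (at 1990 prices) = 59.33·314 + 49.08·1075 + 49.88·1178 = 130149.26.
Real growth = 130149.26/104638.83 − 1 = 0.2438.

24.38%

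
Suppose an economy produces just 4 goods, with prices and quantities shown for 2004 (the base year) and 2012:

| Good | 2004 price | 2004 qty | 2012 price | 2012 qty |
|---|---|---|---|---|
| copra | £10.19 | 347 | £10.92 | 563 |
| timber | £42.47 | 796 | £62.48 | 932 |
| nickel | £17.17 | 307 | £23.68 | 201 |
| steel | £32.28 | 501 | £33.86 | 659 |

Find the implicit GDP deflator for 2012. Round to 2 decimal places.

130.57

Nominal GDP 2012 = 10.92·563 + 62.48·932 + 23.68·201 + 33.86·659 = 91452.74.
Real GDP 2012 (at 2004 prices) = 10.19·563 + 42.47·932 + 17.17·201 + 32.28·659 = 70042.70.
Deflator = Nominal/Real × 100 = 91452.74/70042.70 × 100 = 130.567.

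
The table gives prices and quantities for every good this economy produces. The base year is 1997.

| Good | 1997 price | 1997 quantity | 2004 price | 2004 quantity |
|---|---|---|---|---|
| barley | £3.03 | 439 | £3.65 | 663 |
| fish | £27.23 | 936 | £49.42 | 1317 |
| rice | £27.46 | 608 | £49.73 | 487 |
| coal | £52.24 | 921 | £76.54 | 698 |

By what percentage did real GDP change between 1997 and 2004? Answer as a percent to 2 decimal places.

-4.28%

Real GDP 1997 = Nominal GDP 1997 = 3.03·439 + 27.23·936 + 27.46·608 + 52.24·921 = 91626.17.
Real GDP 2004 (at 1997 prices) = 3.03·663 + 27.23·1317 + 27.46·487 + 52.24·698 = 87707.34.
Real growth = 87707.34/91626.17 − 1 = -0.0428.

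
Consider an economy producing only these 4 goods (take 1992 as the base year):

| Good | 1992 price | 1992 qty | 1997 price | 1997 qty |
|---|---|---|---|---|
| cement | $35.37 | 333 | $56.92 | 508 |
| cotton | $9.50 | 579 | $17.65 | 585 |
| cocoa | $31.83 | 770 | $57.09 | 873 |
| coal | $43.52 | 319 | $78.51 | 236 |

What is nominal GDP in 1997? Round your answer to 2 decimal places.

Nominal GDP 1997 = Σ (p_1997 × q_1997) = 56.92·508 + 17.65·585 + 57.09·873 + 78.51·236 = 107608.54.

$107608.54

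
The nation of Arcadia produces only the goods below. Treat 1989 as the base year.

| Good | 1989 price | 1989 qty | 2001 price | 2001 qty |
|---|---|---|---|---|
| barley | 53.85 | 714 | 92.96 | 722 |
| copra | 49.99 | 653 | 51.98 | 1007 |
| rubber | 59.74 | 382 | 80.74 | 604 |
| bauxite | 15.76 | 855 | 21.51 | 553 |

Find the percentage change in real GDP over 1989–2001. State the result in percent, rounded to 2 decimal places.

24.80%

Real GDP 1989 = Nominal GDP 1989 = 53.85·714 + 49.99·653 + 59.74·382 + 15.76·855 = 107387.85.
Real GDP 2001 (at 1989 prices) = 53.85·722 + 49.99·1007 + 59.74·604 + 15.76·553 = 134017.87.
Real growth = 134017.87/107387.85 − 1 = 0.2480.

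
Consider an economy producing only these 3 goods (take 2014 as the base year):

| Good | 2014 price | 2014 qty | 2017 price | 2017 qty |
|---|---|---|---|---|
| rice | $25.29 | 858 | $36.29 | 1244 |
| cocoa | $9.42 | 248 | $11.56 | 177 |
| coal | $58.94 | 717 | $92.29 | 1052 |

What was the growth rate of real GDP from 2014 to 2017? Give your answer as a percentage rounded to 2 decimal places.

43.50%

Real GDP 2014 = Nominal GDP 2014 = 25.29·858 + 9.42·248 + 58.94·717 = 66294.96.
Real GDP 2017 (at 2014 prices) = 25.29·1244 + 9.42·177 + 58.94·1052 = 95132.98.
Real growth = 95132.98/66294.96 − 1 = 0.4350.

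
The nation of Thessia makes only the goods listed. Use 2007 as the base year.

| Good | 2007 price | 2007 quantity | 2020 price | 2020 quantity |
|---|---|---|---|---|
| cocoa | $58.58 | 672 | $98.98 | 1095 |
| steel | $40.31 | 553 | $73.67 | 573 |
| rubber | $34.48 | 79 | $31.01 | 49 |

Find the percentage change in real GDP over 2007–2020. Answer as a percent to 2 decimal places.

38.13%

Real GDP 2007 = Nominal GDP 2007 = 58.58·672 + 40.31·553 + 34.48·79 = 64381.11.
Real GDP 2020 (at 2007 prices) = 58.58·1095 + 40.31·573 + 34.48·49 = 88932.25.
Real growth = 88932.25/64381.11 − 1 = 0.3813.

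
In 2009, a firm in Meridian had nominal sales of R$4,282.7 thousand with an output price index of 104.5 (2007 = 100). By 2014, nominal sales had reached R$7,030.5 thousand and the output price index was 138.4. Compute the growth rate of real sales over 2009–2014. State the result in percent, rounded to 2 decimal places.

Deflate each year: 2009 → 4282.7/1.045 = 4098.28; 2014 → 7030.5/1.384 = 5079.84.
So real sales changed by 5079.84/4098.28 − 1 = 0.2395, i.e. 23.95%.

23.95%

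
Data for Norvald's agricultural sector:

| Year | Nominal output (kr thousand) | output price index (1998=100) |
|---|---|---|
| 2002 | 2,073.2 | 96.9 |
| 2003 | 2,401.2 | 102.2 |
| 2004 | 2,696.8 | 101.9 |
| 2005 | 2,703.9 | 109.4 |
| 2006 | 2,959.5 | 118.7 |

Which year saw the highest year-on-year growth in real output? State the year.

2004

2003: real = 2401.2/1.022 = 2349.51; growth vs 2002 (2139.53) = 9.81%.
2004: real = 2696.8/1.019 = 2646.52; growth vs 2003 (2349.51) = 12.64%.
2005: real = 2703.9/1.094 = 2471.57; growth vs 2004 (2646.52) = -6.61%.
2006: real = 2959.5/1.187 = 2493.26; growth vs 2005 (2471.57) = 0.88%.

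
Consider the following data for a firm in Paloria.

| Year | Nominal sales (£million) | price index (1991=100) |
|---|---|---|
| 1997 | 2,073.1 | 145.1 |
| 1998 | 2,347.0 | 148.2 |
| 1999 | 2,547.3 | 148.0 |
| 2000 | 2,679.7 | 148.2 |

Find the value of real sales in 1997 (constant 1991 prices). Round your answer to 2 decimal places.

Real sales 1997 = 2073.1 / 1.451 = 1428.74.

£1,428.74 million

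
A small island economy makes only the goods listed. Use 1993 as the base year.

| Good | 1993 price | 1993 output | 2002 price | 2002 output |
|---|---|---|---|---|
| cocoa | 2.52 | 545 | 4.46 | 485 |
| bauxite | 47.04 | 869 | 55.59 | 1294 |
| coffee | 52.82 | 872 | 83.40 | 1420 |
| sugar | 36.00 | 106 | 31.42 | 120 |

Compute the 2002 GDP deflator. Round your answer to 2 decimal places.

138.81

Nominal GDP 2002 = 4.46·485 + 55.59·1294 + 83.40·1420 + 31.42·120 = 196294.96.
Real GDP 2002 (at 1993 prices) = 2.52·485 + 47.04·1294 + 52.82·1420 + 36.00·120 = 141416.36.
Deflator = Nominal/Real × 100 = 196294.96/141416.36 × 100 = 138.806.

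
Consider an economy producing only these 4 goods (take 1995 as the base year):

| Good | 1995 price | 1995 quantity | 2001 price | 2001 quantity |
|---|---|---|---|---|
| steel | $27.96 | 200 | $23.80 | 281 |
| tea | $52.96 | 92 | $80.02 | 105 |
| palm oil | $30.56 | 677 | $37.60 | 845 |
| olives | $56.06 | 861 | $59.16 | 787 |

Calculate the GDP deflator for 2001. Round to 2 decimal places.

112.07

Nominal GDP 2001 = 23.80·281 + 80.02·105 + 37.60·845 + 59.16·787 = 93420.82.
Real GDP 2001 (at 1995 prices) = 27.96·281 + 52.96·105 + 30.56·845 + 56.06·787 = 83359.98.
Deflator = Nominal/Real × 100 = 93420.82/83359.98 × 100 = 112.069.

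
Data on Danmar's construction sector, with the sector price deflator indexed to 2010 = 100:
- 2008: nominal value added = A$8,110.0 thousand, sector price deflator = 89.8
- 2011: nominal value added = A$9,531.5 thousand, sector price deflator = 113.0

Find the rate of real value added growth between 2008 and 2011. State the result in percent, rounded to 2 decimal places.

-6.60%

Real value added 2008 = 8110.0 / 0.898 = 9031.18.
Real value added 2011 = 9531.5 / 1.130 = 8434.96.
Real growth = 8434.96 / 9031.18 − 1 = -0.0660.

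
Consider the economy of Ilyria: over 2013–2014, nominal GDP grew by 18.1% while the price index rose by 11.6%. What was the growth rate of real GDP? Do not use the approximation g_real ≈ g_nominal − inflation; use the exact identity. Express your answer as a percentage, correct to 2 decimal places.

(1 + g_nom) = (1 + g_real)(1 + π), so g_real = 1.1810 / 1.1160 − 1 = 0.05824.

5.82%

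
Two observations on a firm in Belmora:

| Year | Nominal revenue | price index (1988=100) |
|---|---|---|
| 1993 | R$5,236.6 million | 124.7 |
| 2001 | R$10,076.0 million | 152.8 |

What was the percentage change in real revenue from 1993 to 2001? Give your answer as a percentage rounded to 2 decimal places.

57.03%

Deflate each year: 1993 → 5236.6/1.247 = 4199.36; 2001 → 10076.0/1.528 = 6594.24.
So real revenue changed by 6594.24/4199.36 − 1 = 0.5703, i.e. 57.03%.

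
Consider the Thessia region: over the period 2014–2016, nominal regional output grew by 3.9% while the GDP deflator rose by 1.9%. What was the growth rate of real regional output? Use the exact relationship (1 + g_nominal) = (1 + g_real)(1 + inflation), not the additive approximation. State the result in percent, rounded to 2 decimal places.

1.96%

(1 + g_nom) = (1 + g_real)(1 + π), so g_real = 1.0390 / 1.0190 − 1 = 0.01963.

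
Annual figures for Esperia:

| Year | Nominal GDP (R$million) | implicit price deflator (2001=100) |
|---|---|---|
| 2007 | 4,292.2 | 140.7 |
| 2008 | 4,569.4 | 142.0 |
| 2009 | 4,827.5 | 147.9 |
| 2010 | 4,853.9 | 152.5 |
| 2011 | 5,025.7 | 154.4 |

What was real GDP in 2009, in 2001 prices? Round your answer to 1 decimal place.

R$3,264.0 million

Real GDP 2009 = 4827.5 / 1.479 = 3264.03.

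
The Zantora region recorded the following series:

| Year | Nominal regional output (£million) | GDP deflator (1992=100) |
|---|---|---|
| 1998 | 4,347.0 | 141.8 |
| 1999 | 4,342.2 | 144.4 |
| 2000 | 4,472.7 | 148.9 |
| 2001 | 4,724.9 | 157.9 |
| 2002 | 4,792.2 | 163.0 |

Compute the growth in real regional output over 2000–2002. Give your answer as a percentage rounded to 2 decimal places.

Real regional output 2000 = 4472.7/1.489 = 3003.83.
Real regional output 2002 = 4792.2/1.630 = 2940.00.
Change = 2940.00/3003.83 − 1 = -0.0212.

-2.12%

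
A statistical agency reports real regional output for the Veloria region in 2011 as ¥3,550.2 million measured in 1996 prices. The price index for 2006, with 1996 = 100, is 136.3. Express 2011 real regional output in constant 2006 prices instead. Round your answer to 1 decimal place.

Real regional output in 2006 prices = Real regional output in 1996 prices × (P_2006/P_1996) = 3550.2 × 1.363 = 4838.92.

¥4,838.9 million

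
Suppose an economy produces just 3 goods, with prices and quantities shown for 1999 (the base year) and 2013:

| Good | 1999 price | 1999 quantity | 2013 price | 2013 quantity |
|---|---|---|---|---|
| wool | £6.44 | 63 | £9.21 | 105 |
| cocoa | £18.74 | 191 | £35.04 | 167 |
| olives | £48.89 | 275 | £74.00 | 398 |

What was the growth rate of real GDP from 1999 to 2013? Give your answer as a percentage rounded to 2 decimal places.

Real GDP 1999 = Nominal GDP 1999 = 6.44·63 + 18.74·191 + 48.89·275 = 17429.81.
Real GDP 2013 (at 1999 prices) = 6.44·105 + 18.74·167 + 48.89·398 = 23264.00.
Real growth = 23264.00/17429.81 − 1 = 0.3347.

33.47%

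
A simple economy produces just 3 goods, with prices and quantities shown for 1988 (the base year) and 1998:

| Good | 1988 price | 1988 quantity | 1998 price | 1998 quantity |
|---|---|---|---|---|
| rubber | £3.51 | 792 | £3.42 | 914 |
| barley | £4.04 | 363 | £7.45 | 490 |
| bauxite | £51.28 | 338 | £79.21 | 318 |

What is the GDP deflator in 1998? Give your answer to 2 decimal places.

Nominal GDP 1998 = 3.42·914 + 7.45·490 + 79.21·318 = 31965.16.
Real GDP 1998 (at 1988 prices) = 3.51·914 + 4.04·490 + 51.28·318 = 21494.78.
Deflator = Nominal/Real × 100 = 31965.16/21494.78 × 100 = 148.711.

148.71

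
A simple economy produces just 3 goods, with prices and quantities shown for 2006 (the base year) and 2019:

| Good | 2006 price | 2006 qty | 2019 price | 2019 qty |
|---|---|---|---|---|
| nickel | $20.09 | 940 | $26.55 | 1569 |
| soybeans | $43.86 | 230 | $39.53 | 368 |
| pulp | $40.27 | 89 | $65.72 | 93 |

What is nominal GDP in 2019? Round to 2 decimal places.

$62315.95

Nominal GDP 2019 = Σ (p_2019 × q_2019) = 26.55·1569 + 39.53·368 + 65.72·93 = 62315.95.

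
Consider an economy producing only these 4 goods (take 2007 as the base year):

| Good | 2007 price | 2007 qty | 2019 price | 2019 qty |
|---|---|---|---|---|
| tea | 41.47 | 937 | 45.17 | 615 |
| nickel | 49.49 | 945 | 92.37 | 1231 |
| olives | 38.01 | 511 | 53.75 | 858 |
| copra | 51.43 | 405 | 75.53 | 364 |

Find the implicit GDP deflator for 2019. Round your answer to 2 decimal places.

Nominal GDP 2019 = 45.17·615 + 92.37·1231 + 53.75·858 + 75.53·364 = 215097.44.
Real GDP 2019 (at 2007 prices) = 41.47·615 + 49.49·1231 + 38.01·858 + 51.43·364 = 137759.34.
Deflator = Nominal/Real × 100 = 215097.44/137759.34 × 100 = 156.140.

156.14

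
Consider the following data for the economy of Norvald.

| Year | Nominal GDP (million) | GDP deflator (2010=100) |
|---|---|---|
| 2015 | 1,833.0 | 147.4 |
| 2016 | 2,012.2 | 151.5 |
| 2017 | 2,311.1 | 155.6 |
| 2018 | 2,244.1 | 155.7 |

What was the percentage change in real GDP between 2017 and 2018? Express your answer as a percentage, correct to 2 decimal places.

-2.96%

Real GDP 2017 = 2311.1/1.556 = 1485.28.
Real GDP 2018 = 2244.1/1.557 = 1441.30.
Change = 1441.30/1485.28 − 1 = -0.0296.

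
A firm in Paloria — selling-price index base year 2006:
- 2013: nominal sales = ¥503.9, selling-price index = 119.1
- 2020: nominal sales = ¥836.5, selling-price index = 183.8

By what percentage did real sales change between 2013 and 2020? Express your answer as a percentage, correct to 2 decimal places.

Real sales 2013 = 503.9 / 1.191 = 423.09.
Real sales 2020 = 836.5 / 1.838 = 455.11.
Real growth = 455.11 / 423.09 − 1 = 0.0757.

7.57%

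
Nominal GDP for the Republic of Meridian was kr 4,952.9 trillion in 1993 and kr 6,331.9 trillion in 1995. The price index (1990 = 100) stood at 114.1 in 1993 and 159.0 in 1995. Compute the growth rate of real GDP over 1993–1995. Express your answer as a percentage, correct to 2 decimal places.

Deflate each year: 1993 → 4952.9/1.141 = 4340.84; 1995 → 6331.9/1.590 = 3982.33.
So real GDP changed by 3982.33/4340.84 − 1 = -0.0826, i.e. -8.26%.

-8.26%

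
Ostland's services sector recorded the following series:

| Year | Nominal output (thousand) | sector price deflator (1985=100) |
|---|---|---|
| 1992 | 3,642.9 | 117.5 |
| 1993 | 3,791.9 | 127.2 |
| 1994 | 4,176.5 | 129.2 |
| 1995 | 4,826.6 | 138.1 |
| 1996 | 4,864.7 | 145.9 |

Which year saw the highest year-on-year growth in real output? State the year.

1993: real = 3791.9/1.272 = 2981.05; growth vs 1992 (3100.34) = -3.85%.
1994: real = 4176.5/1.292 = 3232.59; growth vs 1993 (2981.05) = 8.44%.
1995: real = 4826.6/1.381 = 3495.00; growth vs 1994 (3232.59) = 8.12%.
1996: real = 4864.7/1.459 = 3334.27; growth vs 1995 (3495.00) = -4.60%.

1994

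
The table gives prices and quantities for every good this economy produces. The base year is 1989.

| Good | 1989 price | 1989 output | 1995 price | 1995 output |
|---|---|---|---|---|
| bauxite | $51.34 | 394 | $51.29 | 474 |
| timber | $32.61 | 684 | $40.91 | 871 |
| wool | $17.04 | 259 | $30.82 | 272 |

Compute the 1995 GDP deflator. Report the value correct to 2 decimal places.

Nominal GDP 1995 = 51.29·474 + 40.91·871 + 30.82·272 = 68327.11.
Real GDP 1995 (at 1989 prices) = 51.34·474 + 32.61·871 + 17.04·272 = 57373.35.
Deflator = Nominal/Real × 100 = 68327.11/57373.35 × 100 = 119.092.

119.09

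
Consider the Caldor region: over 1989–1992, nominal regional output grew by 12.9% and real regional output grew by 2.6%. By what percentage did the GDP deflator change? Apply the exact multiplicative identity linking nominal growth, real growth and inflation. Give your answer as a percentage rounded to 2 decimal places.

(1 + g_nom) = (1 + g_real)(1 + π), so π = 1.1290 / 1.0260 − 1 = 0.10039.

10.04%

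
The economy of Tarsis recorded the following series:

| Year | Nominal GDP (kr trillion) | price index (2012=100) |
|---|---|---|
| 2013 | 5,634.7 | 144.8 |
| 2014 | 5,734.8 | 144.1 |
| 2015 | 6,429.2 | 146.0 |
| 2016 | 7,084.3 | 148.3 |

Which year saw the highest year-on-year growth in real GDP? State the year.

2015

2014: real = 5734.8/1.441 = 3979.74; growth vs 2013 (3891.37) = 2.27%.
2015: real = 6429.2/1.460 = 4403.56; growth vs 2014 (3979.74) = 10.65%.
2016: real = 7084.3/1.483 = 4777.01; growth vs 2015 (4403.56) = 8.48%.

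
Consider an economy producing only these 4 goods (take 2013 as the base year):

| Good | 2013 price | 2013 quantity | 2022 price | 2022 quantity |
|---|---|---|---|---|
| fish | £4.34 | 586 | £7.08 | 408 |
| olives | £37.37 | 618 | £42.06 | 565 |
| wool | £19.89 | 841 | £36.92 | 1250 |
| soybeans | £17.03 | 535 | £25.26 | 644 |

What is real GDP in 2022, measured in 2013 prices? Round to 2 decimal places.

£58714.59

Real GDP 2022 = Σ (p_2013 × q_2022) = 4.34·408 + 37.37·565 + 19.89·1250 + 17.03·644 = 58714.59.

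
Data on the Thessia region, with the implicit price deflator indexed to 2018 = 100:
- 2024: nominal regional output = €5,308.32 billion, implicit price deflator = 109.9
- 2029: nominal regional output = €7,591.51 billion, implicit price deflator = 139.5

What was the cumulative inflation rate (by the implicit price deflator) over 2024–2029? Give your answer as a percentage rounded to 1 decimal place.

Price-level change = 139.5 / 109.9 − 1 = 0.2693.

26.9%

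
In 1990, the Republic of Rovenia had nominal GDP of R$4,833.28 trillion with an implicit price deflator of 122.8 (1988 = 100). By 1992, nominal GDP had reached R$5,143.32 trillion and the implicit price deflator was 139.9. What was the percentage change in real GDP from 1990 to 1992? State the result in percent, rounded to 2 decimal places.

-6.59%

Deflate each year: 1990 → 4833.28/1.228 = 3935.90; 1992 → 5143.32/1.399 = 3676.43.
So real GDP changed by 3676.43/3935.90 − 1 = -0.0659, i.e. -6.59%.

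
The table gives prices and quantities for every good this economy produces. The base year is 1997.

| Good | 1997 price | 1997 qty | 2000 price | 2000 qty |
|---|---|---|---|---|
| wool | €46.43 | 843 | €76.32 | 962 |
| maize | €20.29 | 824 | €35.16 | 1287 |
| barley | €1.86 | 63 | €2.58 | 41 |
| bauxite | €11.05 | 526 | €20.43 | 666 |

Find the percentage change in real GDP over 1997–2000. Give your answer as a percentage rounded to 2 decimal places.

26.58%

Real GDP 1997 = Nominal GDP 1997 = 46.43·843 + 20.29·824 + 1.86·63 + 11.05·526 = 61788.93.
Real GDP 2000 (at 1997 prices) = 46.43·962 + 20.29·1287 + 1.86·41 + 11.05·666 = 78214.45.
Real growth = 78214.45/61788.93 − 1 = 0.2658.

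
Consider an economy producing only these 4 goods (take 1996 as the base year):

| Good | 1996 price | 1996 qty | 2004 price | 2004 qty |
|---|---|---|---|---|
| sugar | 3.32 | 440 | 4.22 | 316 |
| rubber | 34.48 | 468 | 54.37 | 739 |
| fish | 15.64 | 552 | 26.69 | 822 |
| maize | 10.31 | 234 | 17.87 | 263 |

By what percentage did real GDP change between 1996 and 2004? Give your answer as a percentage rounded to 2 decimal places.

46.97%

Real GDP 1996 = Nominal GDP 1996 = 3.32·440 + 34.48·468 + 15.64·552 + 10.31·234 = 28643.26.
Real GDP 2004 (at 1996 prices) = 3.32·316 + 34.48·739 + 15.64·822 + 10.31·263 = 42097.45.
Real growth = 42097.45/28643.26 − 1 = 0.4697.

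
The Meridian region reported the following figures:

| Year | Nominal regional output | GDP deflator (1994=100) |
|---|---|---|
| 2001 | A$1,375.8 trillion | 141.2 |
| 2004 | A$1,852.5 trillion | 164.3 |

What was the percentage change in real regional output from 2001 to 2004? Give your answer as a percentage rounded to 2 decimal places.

Deflate each year: 2001 → 1375.8/1.412 = 974.36; 2004 → 1852.5/1.643 = 1127.51.
So real regional output changed by 1127.51/974.36 − 1 = 0.1572, i.e. 15.72%.

15.72%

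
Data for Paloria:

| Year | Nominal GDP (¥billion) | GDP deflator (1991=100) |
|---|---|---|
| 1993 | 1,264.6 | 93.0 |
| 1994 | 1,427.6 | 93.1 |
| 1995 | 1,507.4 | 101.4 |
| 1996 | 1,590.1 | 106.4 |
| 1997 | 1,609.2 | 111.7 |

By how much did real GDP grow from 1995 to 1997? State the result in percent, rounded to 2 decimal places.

Real GDP 1995 = 1507.4/1.014 = 1486.59.
Real GDP 1997 = 1609.2/1.117 = 1440.64.
Change = 1440.64/1486.59 − 1 = -0.0309.

-3.09%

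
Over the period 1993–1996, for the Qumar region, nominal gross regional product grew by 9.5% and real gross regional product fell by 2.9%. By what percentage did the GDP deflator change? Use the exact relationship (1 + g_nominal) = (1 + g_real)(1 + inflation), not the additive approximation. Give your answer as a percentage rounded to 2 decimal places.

12.77%

(1 + g_nom) = (1 + g_real)(1 + π), so π = 1.0950 / 0.9710 − 1 = 0.12770.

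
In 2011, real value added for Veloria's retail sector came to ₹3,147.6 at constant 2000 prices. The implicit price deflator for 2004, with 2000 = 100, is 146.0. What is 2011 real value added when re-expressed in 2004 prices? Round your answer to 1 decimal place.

₹4,595.5

Real value added in 2004 prices = Real value added in 2000 prices × (P_2004/P_2000) = 3147.6 × 1.460 = 4595.50.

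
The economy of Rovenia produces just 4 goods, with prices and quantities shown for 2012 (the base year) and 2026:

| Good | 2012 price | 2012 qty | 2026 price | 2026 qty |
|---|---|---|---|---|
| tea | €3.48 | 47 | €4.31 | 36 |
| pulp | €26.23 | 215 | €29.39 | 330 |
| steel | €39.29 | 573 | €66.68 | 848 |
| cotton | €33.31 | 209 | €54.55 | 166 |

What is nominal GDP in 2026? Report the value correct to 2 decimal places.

Nominal GDP 2026 = Σ (p_2026 × q_2026) = 4.31·36 + 29.39·330 + 66.68·848 + 54.55·166 = 75453.80.

€75453.80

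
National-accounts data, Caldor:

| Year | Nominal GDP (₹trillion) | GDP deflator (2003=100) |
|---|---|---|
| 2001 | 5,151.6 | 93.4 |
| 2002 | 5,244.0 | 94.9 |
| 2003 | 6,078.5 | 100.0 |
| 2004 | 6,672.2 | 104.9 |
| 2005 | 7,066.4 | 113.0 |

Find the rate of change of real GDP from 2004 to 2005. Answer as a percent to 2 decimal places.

-1.68%

Real GDP 2004 = 6672.2/1.049 = 6360.53.
Real GDP 2005 = 7066.4/1.130 = 6253.45.
Change = 6253.45/6360.53 − 1 = -0.0168.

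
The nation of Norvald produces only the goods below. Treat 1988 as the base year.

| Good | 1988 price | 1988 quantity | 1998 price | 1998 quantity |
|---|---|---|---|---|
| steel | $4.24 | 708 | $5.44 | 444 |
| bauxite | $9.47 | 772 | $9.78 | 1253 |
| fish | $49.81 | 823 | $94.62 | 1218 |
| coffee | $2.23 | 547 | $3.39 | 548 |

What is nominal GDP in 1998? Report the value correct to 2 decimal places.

Nominal GDP 1998 = Σ (p_1998 × q_1998) = 5.44·444 + 9.78·1253 + 94.62·1218 + 3.39·548 = 131774.58.

$131774.58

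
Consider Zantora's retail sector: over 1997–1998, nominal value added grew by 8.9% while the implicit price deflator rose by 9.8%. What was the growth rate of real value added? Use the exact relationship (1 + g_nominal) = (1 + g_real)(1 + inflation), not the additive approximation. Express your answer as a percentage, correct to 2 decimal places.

(1 + g_nom) = (1 + g_real)(1 + π), so g_real = 1.0890 / 1.0980 − 1 = -0.00820.

-0.82%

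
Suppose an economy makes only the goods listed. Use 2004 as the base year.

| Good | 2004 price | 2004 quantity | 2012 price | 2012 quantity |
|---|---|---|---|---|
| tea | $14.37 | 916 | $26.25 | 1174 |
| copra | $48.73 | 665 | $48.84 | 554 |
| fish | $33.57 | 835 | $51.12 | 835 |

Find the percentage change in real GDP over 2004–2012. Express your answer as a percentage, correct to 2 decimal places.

Real GDP 2004 = Nominal GDP 2004 = 14.37·916 + 48.73·665 + 33.57·835 = 73599.32.
Real GDP 2012 (at 2004 prices) = 14.37·1174 + 48.73·554 + 33.57·835 = 71897.75.
Real growth = 71897.75/73599.32 − 1 = -0.0231.

-2.31%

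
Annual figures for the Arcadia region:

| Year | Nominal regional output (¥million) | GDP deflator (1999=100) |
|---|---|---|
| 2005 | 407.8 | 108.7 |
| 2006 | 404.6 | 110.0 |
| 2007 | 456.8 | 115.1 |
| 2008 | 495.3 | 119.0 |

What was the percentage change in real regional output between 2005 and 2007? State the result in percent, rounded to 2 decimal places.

5.79%

Real regional output 2005 = 407.8/1.087 = 375.16.
Real regional output 2007 = 456.8/1.151 = 396.87.
Change = 396.87/375.16 − 1 = 0.0579.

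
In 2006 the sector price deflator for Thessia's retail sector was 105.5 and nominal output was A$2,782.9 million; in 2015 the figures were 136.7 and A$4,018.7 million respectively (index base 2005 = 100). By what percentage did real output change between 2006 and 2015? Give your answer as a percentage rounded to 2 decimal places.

11.45%

Deflate each year: 2006 → 2782.9/1.055 = 2637.82; 2015 → 4018.7/1.367 = 2939.80.
So real output changed by 2939.80/2637.82 − 1 = 0.1145, i.e. 11.45%.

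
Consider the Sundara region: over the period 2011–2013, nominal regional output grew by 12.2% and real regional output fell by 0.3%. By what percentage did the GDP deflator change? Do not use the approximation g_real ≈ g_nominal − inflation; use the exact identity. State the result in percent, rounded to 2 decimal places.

12.54%

(1 + g_nom) = (1 + g_real)(1 + π), so π = 1.1220 / 0.9970 − 1 = 0.12538.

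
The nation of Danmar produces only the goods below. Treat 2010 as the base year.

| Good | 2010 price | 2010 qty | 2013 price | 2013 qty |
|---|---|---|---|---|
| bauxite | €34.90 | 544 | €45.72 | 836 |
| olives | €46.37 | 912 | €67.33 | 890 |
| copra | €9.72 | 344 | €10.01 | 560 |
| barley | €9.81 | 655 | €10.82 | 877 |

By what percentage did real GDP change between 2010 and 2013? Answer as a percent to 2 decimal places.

18.93%

Real GDP 2010 = Nominal GDP 2010 = 34.90·544 + 46.37·912 + 9.72·344 + 9.81·655 = 71044.27.
Real GDP 2013 (at 2010 prices) = 34.90·836 + 46.37·890 + 9.72·560 + 9.81·877 = 84492.27.
Real growth = 84492.27/71044.27 − 1 = 0.1893.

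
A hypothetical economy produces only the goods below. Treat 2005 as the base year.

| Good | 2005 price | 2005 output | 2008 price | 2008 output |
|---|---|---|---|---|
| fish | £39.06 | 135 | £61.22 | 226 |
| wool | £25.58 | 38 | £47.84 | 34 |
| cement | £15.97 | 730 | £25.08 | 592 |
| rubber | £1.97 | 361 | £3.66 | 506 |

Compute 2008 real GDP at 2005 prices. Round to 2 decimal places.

£20148.34

Real GDP 2008 = Σ (p_2005 × q_2008) = 39.06·226 + 25.58·34 + 15.97·592 + 1.97·506 = 20148.34.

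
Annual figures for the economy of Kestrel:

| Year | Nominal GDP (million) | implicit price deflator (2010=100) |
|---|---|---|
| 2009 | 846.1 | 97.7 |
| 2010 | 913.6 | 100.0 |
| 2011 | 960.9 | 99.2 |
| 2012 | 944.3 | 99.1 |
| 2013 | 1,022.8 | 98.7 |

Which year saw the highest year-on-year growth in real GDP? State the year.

2013

2010: real = 913.6/1.000 = 913.60; growth vs 2009 (866.02) = 5.49%.
2011: real = 960.9/0.992 = 968.65; growth vs 2010 (913.60) = 6.03%.
2012: real = 944.3/0.991 = 952.88; growth vs 2011 (968.65) = -1.63%.
2013: real = 1022.8/0.987 = 1036.27; growth vs 2012 (952.88) = 8.75%.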